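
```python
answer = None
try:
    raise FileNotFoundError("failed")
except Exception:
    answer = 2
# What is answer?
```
2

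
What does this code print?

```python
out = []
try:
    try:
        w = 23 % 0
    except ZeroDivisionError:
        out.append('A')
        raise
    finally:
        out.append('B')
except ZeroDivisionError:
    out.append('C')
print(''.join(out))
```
ABC

finally runs before re-raised exception propagates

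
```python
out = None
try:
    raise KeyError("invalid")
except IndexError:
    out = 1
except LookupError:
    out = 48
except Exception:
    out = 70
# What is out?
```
48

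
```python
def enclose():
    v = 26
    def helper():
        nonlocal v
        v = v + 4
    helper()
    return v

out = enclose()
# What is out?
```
30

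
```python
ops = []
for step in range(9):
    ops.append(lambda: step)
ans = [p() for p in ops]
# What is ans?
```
[8, 8, 8, 8, 8, 8, 8, 8, 8]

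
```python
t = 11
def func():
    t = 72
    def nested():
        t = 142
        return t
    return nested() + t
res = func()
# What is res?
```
214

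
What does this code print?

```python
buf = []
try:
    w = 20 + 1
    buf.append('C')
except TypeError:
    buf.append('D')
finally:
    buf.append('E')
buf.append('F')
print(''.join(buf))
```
CEF

finally runs after normal execution too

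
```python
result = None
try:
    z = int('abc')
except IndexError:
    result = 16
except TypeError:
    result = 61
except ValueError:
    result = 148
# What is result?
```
148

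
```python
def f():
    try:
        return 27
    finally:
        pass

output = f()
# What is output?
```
27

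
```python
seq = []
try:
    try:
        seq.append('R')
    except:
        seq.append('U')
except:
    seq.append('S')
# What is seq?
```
['R']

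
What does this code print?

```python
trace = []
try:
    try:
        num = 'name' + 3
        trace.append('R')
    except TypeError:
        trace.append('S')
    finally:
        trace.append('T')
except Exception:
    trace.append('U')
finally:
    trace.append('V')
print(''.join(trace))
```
STV

Both finally blocks run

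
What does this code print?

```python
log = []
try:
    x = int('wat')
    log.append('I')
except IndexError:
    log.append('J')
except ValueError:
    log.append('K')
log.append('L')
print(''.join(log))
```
KL

ValueError is caught by its specific handler, not IndexError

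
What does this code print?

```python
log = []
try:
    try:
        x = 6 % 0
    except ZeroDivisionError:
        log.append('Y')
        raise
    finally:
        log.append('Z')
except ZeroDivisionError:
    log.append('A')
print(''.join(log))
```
YZA

finally runs before re-raised exception propagates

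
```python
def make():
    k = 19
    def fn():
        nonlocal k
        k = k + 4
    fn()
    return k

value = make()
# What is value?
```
23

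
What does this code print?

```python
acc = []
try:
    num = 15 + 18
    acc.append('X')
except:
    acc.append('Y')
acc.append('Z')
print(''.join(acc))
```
XZ

No exception, try block completes normally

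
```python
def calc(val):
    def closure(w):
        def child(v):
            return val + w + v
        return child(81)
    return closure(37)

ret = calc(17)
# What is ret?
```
135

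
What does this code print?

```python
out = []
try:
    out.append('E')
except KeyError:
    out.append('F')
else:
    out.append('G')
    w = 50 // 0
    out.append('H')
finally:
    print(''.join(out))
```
EG

Try succeeds, else appends 'G', ZeroDivisionError in else is uncaught, finally prints before exception propagates ('H' never appended)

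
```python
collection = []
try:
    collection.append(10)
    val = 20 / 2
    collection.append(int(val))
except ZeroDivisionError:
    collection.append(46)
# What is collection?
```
[10, 10]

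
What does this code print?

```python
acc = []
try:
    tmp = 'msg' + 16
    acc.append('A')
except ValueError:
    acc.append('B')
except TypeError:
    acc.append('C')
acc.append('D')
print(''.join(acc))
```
CD

TypeError is caught by its specific handler, not ValueError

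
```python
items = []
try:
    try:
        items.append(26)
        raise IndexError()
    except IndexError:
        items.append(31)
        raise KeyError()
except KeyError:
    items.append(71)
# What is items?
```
[26, 31, 71]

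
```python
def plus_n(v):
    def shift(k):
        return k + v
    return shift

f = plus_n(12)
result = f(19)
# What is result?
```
31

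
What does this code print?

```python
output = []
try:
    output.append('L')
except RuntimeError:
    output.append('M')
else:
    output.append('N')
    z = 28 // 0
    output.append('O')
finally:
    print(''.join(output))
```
LN

Try succeeds, else appends 'N', ZeroDivisionError in else is uncaught, finally prints before exception propagates ('O' never appended)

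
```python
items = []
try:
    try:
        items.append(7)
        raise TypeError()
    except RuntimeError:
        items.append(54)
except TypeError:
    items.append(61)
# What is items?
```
[7, 61]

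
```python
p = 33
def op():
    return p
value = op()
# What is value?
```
33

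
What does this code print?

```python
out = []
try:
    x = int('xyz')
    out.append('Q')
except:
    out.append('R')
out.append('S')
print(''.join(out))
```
RS

Exception raised in try, caught by bare except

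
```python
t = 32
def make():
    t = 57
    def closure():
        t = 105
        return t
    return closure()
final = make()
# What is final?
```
105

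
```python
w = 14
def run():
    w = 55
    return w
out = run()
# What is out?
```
55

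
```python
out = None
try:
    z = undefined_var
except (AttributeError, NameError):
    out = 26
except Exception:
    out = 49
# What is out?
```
26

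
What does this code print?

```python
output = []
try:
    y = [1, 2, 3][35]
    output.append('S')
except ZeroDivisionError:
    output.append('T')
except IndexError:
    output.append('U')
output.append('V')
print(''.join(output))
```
UV

IndexError is caught by its specific handler, not ZeroDivisionError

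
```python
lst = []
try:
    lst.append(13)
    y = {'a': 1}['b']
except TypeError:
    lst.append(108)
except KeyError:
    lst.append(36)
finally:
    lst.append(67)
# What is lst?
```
[13, 36, 67]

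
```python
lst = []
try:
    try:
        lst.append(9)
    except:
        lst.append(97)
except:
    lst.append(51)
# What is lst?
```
[9]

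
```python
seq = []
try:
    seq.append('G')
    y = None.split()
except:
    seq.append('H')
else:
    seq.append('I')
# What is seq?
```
['G', 'H']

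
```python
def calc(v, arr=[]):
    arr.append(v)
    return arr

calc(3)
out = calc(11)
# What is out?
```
[3, 11]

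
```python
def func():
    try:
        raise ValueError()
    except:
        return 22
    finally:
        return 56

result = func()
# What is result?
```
56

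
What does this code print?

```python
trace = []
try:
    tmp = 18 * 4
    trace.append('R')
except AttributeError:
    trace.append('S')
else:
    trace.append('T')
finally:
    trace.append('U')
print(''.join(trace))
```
RTU

else runs before finally when no exception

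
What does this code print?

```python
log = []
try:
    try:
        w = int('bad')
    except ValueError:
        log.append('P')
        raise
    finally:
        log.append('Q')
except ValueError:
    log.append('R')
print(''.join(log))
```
PQR

finally runs before re-raised exception propagates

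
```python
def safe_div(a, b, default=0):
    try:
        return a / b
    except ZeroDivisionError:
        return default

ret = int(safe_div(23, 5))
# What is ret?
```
4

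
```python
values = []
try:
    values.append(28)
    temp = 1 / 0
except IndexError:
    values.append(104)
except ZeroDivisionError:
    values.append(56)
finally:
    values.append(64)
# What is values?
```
[28, 56, 64]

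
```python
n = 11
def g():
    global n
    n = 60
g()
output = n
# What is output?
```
60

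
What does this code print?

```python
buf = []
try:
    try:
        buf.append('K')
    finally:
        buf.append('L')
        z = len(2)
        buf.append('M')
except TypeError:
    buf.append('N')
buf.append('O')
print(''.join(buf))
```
KLNO

Exception in inner finally caught by outer except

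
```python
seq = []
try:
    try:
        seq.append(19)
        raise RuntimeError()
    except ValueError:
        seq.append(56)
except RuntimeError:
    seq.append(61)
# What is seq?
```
[19, 61]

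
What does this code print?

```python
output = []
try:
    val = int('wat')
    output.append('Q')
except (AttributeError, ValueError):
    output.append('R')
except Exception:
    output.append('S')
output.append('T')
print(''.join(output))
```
RT

ValueError matches tuple containing it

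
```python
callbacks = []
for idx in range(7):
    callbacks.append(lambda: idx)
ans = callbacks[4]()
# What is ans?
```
6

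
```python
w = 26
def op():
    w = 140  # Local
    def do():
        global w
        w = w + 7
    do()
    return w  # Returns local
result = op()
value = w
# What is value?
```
33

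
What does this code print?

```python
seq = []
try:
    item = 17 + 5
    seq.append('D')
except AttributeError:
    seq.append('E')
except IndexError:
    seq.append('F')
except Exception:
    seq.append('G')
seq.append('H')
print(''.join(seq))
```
DH

No exception, try block completes normally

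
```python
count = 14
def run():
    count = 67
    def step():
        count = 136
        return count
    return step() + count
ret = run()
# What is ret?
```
203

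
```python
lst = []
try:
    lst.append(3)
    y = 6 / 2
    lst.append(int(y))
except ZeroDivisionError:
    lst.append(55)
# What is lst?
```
[3, 3]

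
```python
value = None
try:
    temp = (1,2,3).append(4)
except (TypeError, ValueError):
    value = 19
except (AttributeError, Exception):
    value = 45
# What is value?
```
45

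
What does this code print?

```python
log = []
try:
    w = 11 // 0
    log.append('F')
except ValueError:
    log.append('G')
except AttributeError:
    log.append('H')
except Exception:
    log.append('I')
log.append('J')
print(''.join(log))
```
IJ

ZeroDivisionError not specifically caught, falls to Exception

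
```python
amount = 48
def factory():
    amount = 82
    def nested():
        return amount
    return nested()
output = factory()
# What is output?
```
82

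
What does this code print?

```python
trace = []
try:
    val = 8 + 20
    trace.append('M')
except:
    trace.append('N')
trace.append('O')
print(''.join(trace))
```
MO

No exception, try block completes normally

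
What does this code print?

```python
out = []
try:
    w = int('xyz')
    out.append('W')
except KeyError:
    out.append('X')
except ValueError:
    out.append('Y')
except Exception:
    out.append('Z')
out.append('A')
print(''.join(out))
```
YA

ValueError matches before generic Exception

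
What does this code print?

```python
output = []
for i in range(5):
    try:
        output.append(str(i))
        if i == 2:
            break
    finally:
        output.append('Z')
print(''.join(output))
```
0Z1Z2Z

finally runs even when breaking out of loop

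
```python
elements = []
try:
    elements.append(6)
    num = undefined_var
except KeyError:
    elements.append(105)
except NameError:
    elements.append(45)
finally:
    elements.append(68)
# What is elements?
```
[6, 45, 68]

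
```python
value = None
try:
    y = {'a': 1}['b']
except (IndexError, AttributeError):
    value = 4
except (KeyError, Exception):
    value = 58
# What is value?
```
58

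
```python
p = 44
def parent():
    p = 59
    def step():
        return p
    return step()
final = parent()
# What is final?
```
59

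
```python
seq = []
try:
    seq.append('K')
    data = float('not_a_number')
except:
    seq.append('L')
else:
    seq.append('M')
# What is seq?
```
['K', 'L']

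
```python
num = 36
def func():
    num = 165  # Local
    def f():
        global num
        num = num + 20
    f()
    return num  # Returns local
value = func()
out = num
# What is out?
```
56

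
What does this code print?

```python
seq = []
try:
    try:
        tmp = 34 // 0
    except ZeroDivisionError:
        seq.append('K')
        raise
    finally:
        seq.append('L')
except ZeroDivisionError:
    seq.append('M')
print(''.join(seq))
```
KLM

finally runs before re-raised exception propagates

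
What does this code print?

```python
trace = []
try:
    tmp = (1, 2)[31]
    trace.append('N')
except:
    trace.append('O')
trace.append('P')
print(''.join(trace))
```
OP

Exception raised in try, caught by bare except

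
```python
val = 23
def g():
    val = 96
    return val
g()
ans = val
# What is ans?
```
23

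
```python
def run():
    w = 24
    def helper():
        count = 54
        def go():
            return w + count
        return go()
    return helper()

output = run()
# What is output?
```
78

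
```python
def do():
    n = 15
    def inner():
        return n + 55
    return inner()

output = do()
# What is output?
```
70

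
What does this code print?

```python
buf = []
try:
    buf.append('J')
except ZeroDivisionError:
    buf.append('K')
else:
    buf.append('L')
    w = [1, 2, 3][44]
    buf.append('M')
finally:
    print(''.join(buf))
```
JL

Try succeeds, else appends 'L', IndexError in else is uncaught, finally prints before exception propagates ('M' never appended)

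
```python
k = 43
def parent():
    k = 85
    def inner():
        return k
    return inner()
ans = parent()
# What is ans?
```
85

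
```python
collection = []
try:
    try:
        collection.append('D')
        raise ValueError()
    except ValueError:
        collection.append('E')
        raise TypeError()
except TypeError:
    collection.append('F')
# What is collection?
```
['D', 'E', 'F']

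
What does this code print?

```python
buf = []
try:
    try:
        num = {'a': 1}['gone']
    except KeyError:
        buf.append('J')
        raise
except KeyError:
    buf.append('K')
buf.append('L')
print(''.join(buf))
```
JKL

raise without argument re-raises current exception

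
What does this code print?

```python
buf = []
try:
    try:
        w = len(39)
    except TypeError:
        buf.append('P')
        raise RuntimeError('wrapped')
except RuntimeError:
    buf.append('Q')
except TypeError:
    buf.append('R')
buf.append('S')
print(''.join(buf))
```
PQS

RuntimeError raised and caught, original TypeError not re-raised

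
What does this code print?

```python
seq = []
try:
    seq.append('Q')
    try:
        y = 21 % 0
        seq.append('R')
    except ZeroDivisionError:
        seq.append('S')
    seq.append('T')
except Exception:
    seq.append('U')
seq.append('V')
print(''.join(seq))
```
QSTV

Inner exception caught by inner handler, outer continues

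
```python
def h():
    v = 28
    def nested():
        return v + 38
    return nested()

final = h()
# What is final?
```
66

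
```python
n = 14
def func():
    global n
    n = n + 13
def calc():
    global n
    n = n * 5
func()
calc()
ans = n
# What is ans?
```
135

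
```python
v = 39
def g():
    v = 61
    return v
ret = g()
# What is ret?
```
61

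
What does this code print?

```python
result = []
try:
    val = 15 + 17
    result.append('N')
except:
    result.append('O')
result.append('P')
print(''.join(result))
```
NP

No exception, try block completes normally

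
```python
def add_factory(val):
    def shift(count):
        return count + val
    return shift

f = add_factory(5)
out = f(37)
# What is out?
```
42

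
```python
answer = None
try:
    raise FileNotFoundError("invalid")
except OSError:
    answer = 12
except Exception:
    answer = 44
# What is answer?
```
12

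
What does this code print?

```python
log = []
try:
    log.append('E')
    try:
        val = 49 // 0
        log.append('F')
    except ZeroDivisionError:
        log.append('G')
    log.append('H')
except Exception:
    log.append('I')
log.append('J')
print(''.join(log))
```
EGHJ

Inner exception caught by inner handler, outer continues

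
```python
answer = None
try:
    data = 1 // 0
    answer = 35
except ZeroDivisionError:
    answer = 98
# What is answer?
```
98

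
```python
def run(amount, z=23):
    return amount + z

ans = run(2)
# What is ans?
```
25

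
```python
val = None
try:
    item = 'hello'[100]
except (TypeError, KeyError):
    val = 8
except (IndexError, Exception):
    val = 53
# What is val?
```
53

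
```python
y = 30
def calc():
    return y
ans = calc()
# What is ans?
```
30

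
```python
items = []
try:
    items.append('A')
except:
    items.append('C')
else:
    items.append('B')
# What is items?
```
['A', 'B']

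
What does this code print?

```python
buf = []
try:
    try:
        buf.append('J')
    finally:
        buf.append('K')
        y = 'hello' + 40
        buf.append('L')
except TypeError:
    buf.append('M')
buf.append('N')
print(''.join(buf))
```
JKMN

Exception in inner finally caught by outer except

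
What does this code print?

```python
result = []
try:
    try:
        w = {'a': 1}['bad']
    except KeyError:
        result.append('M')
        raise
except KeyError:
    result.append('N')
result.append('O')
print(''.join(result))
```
MNO

raise without argument re-raises current exception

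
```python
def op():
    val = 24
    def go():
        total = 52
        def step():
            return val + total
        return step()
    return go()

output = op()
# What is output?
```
76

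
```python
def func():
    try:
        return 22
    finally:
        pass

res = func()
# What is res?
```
22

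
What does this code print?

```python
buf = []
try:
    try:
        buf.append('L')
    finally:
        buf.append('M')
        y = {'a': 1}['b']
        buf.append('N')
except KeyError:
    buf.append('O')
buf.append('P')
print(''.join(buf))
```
LMOP

Exception in inner finally caught by outer except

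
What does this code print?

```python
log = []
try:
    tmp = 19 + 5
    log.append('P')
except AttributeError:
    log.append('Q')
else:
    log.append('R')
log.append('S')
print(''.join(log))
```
PRS

else block runs when no exception occurs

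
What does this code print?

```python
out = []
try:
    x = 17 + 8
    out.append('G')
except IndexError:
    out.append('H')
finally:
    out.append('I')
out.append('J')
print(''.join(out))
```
GIJ

finally runs after normal execution too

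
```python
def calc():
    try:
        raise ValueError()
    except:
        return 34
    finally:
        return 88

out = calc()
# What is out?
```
88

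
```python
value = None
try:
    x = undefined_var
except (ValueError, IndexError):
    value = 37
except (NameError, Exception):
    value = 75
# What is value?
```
75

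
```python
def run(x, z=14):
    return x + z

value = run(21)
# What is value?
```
35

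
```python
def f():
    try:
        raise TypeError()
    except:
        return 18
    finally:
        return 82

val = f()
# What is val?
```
82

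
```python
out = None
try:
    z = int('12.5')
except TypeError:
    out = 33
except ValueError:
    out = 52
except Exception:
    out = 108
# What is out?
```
52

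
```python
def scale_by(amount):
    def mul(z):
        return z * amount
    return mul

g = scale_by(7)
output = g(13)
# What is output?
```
91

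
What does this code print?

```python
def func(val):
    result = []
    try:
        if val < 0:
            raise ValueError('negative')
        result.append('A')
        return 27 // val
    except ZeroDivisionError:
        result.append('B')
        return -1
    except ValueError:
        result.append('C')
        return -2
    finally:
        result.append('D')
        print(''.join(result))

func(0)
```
ABD

val=0 causes ZeroDivisionError, caught, finally prints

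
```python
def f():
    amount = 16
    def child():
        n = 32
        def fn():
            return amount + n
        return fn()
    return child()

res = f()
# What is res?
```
48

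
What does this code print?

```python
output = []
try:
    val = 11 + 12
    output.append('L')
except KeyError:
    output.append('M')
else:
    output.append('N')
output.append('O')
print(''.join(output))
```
LNO

else block runs when no exception occurs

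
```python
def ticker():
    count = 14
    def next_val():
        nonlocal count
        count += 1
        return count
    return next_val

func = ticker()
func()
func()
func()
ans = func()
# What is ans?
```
18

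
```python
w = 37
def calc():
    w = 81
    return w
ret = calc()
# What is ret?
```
81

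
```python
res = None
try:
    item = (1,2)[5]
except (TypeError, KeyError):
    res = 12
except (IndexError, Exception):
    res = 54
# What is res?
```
54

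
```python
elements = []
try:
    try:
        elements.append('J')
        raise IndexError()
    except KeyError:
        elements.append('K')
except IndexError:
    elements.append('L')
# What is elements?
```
['J', 'L']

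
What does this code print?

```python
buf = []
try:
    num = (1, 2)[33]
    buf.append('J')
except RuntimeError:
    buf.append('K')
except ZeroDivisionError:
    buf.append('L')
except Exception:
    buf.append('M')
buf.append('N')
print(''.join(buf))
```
MN

IndexError not specifically caught, falls to Exception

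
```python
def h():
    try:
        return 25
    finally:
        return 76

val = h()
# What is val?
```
76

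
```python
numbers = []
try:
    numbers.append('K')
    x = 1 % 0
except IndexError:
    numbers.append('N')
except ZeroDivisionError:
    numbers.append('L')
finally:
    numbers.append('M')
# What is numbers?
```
['K', 'L', 'M']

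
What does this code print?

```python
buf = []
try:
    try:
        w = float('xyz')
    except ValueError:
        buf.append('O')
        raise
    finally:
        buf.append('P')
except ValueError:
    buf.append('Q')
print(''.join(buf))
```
OPQ

finally runs before re-raised exception propagates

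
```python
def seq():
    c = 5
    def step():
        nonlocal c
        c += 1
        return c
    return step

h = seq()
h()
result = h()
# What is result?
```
7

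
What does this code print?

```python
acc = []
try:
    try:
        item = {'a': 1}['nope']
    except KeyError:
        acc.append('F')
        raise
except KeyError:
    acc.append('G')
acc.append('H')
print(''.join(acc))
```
FGH

raise without argument re-raises current exception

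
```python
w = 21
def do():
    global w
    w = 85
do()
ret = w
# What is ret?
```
85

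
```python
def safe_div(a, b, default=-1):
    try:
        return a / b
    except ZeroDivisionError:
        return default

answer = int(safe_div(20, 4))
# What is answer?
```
5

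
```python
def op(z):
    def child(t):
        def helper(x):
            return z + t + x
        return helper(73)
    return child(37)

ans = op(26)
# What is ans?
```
136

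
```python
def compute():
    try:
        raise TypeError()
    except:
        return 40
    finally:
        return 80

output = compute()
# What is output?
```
80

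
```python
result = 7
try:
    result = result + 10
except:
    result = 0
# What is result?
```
17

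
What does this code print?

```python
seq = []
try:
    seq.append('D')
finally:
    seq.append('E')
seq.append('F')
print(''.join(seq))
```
DEF

try/finally without except, no exception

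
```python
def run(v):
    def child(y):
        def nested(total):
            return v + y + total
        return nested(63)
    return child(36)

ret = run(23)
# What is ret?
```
122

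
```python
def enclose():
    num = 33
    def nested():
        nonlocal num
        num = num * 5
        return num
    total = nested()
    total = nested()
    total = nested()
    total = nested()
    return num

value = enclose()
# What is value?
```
20625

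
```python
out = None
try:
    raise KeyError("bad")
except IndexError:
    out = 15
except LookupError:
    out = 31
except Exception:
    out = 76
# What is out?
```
31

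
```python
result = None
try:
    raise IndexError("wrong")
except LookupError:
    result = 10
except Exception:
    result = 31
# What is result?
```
10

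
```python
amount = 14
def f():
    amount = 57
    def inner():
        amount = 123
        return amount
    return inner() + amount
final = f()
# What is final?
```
180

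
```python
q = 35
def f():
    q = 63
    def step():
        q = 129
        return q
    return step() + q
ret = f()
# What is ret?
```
192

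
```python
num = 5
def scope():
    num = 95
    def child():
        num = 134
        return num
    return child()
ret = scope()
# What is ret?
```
134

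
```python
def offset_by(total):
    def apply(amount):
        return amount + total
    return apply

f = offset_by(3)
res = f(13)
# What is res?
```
16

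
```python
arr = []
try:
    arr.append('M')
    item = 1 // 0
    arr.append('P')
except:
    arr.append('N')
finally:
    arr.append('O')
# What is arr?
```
['M', 'N', 'O']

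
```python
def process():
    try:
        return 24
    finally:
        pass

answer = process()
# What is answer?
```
24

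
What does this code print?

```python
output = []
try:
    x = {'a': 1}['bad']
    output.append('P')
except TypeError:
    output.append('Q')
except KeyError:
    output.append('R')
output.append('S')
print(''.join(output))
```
RS

KeyError is caught by its specific handler, not TypeError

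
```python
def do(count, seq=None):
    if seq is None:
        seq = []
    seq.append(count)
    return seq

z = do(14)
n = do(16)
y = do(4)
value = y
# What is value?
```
[4]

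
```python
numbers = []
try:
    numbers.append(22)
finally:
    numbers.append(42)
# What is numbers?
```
[22, 42]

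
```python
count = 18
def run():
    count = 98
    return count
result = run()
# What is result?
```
98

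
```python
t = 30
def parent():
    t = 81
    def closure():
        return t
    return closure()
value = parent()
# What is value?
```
81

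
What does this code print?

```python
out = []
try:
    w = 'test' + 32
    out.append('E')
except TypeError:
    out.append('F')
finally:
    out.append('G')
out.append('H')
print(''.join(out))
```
FGH

finally always runs, even after exception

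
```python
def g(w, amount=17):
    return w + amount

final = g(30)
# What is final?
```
47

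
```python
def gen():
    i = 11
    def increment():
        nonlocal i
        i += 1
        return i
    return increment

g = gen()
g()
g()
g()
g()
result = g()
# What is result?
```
16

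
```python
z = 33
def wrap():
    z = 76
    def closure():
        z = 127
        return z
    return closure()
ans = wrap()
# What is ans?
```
127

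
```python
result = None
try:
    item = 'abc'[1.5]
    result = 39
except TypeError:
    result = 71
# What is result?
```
71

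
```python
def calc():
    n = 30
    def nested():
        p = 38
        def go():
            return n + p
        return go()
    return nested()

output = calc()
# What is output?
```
68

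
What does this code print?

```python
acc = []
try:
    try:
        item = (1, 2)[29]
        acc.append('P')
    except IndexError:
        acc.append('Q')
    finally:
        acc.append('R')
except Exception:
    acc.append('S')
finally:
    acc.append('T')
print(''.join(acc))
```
QRT

Both finally blocks run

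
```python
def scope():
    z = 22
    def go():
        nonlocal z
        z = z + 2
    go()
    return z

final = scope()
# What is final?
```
24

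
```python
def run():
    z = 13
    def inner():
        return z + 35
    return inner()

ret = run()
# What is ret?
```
48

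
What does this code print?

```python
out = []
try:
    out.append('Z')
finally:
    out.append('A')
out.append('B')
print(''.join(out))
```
ZAB

try/finally without except, no exception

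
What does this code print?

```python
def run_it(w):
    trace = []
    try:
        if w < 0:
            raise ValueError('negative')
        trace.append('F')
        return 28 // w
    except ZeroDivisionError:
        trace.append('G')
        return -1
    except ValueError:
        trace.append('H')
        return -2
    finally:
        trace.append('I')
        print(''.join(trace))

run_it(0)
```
FGI

w=0 causes ZeroDivisionError, caught, finally prints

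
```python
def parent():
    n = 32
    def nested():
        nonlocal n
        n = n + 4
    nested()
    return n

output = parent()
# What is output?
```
36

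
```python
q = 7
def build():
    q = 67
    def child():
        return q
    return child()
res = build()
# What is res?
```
67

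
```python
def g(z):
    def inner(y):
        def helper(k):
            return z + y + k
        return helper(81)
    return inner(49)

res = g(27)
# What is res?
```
157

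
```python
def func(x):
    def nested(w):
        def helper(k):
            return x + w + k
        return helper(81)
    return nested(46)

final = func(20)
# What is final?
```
147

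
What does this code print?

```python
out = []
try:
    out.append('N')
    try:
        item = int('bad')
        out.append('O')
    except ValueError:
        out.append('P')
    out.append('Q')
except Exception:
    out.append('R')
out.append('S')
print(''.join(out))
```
NPQS

Inner exception caught by inner handler, outer continues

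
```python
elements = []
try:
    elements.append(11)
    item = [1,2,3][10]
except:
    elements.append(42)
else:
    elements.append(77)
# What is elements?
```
[11, 42]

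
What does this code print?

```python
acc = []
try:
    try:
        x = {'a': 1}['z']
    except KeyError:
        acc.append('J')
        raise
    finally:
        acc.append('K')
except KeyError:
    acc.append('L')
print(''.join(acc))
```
JKL

finally runs before re-raised exception propagates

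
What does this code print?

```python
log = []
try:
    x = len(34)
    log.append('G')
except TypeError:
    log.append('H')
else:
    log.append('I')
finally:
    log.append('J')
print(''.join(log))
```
HJ

Exception: except runs, else skipped, finally runs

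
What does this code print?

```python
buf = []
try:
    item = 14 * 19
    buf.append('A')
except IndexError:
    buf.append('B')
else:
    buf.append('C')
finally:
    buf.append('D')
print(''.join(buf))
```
ACD

else runs before finally when no exception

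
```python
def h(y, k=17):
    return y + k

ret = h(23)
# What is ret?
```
40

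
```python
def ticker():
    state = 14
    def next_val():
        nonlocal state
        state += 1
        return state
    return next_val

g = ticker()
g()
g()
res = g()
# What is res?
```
17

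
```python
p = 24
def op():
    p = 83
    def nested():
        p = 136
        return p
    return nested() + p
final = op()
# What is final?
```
219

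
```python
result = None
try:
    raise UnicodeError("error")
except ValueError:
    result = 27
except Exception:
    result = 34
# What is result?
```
27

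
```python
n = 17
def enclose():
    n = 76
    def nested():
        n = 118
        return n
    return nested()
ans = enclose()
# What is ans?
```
118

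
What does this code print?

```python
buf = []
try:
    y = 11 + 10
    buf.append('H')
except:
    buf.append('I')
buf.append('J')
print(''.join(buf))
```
HJ

No exception, try block completes normally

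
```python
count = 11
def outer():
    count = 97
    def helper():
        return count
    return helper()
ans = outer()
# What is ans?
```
97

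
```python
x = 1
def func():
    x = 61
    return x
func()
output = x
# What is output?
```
1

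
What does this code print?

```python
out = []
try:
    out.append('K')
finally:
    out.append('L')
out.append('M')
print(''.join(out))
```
KLM

try/finally without except, no exception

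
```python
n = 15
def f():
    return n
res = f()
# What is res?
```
15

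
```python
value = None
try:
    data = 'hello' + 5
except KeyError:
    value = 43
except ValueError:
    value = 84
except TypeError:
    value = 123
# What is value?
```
123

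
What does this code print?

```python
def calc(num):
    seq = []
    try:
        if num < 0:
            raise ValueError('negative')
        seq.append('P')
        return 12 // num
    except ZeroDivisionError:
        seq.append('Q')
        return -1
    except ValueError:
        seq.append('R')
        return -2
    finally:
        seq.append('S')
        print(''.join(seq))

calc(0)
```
PQS

num=0 causes ZeroDivisionError, caught, finally prints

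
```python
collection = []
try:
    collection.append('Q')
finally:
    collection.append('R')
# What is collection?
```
['Q', 'R']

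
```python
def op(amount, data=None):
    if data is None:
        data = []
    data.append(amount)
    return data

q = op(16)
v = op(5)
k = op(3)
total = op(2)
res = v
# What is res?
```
[5]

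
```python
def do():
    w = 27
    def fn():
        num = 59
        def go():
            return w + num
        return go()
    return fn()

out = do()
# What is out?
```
86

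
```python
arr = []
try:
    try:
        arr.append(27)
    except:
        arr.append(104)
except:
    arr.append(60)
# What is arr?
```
[27]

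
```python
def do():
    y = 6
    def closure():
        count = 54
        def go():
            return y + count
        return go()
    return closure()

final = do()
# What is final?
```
60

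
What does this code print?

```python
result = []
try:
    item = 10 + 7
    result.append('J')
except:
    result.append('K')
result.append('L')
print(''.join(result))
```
JL

No exception, try block completes normally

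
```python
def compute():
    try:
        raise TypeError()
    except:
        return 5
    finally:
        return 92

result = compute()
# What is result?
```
92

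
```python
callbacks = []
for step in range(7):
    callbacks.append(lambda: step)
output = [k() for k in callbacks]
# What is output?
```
[6, 6, 6, 6, 6, 6, 6]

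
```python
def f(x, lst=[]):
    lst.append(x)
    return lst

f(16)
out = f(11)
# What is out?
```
[16, 11]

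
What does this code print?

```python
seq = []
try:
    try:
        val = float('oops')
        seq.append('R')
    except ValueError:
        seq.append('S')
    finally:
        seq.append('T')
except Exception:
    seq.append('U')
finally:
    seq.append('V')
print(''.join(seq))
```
STV

Both finally blocks run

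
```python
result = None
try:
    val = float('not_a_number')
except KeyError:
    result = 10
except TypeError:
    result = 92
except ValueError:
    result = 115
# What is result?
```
115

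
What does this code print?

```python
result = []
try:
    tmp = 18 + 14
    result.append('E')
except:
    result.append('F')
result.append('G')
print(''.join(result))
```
EG

No exception, try block completes normally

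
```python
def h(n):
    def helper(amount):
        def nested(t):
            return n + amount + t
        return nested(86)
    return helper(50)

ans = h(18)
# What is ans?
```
154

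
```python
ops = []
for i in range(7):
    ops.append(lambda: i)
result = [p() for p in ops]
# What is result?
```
[6, 6, 6, 6, 6, 6, 6]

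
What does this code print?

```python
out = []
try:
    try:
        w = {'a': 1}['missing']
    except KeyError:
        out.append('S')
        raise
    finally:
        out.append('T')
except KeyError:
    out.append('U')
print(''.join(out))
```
STU

finally runs before re-raised exception propagates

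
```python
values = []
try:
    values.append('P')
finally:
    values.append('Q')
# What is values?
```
['P', 'Q']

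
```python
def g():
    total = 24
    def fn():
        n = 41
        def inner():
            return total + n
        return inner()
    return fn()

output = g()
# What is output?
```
65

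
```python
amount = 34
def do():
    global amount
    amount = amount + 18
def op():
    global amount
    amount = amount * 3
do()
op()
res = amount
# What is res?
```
156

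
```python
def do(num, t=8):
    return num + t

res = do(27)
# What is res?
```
35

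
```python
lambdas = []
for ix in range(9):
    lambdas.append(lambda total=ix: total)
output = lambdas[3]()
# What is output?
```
3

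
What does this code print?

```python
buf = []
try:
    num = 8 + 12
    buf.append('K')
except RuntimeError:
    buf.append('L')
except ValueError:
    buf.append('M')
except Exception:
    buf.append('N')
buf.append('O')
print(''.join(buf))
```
KO

No exception, try block completes normally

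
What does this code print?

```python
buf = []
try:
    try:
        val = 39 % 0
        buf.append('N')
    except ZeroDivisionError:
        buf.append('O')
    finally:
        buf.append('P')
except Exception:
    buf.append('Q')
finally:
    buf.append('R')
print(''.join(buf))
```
OPR

Both finally blocks run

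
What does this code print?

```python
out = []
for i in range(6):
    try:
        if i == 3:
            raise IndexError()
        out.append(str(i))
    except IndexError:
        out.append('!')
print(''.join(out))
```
012!45

Exception on i=3 caught, loop continues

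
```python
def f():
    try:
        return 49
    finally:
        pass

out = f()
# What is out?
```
49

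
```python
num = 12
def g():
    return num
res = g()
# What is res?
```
12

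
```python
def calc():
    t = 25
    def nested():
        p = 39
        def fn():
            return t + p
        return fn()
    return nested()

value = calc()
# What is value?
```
64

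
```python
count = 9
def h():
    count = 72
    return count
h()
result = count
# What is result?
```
9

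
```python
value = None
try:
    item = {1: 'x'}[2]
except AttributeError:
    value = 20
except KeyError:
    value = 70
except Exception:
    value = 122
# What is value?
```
70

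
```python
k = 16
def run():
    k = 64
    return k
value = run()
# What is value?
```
64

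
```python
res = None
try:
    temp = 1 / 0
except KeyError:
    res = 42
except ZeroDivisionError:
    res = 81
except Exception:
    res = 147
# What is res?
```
81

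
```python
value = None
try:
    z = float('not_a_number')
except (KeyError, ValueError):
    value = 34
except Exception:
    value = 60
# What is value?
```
34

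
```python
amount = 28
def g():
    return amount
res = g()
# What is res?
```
28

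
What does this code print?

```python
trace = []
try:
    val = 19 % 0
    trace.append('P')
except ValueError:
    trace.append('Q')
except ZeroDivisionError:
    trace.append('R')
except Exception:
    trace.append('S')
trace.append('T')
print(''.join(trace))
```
RT

ZeroDivisionError matches before generic Exception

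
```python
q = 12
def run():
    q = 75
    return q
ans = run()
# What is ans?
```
75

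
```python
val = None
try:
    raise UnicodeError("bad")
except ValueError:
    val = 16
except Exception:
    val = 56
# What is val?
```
16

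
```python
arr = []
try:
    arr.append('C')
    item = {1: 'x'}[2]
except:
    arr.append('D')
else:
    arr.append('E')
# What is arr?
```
['C', 'D']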